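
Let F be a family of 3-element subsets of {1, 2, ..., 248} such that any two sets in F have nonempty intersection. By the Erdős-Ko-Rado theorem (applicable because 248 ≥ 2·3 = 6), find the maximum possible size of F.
max |F| = C(247, 2) = 30381

Erdős-Ko-Rado (1961): when n ≥ 2k, max |F| = C(n−1, k−1). The bound is attained by the star {A : i ∈ A} for any fixed i ∈ [n]. Here C(248−1, 3−1) = C(247, 2) = 30381.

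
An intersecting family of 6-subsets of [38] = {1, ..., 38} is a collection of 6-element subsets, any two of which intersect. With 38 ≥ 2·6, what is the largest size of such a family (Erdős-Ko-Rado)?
max |F| = C(37, 5) = 435897

The Erdős-Ko-Rado theorem states: for n ≥ 2k, an intersecting family of k-subsets of an n-element set has size at most C(n − 1, k − 1), with equality for 'star' families {A ⊆ [n] : |A| = k, i ∈ A} (fix an element i). For n = 38, k = 6: C(37, 5) = 435897.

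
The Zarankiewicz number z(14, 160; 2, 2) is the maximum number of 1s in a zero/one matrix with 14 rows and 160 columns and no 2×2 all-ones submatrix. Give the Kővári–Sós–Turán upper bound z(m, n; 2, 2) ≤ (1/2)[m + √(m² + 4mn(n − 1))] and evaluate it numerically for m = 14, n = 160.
z(14, 160; 2, 2) ≤ (1/2)[14 + √(14² + 4·14·160·159)] = (1/2)[14 + √1424836] = 603.8325

Kővári–Sós–Turán: let r_1, ..., r_14 be the row sums and z = Σ r_i the total number of 1s. Each pair of columns can share at most one row with both entries 1 (else a 2×2 all-ones block appears), so Σ_i C(r_i, 2) ≤ C(160, 2) = 12720. By convexity Σ_i C(r_i, 2) ≥ 14·C(z/14, 2) = z(z − 14)/(2·14), giving z² − 14z − 14·160·159 ≤ 0 and hence z ≤ (1/2)[14 + √(196 + 4·356160)] = (1/2)[14 + √1424836] ≈ (1/2)(14 + 1193.6649) = 603.8325.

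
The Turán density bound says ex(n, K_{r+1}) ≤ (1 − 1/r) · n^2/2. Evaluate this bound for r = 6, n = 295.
Turán density bound = (5/6) · 295^2/2 = 435125/12 ≈ 36260.4167

Turán's theorem: ex(n, K_{r+1}) is achieved by the complete r-partite Turán graph T(n, r) with parts as balanced as possible, and is at most (1 − 1/r) · n^2/2. For r = 6, n = 295: the density bound is (5/6) · 87025/2 = 435125/12 ≈ 36260.4167. The integer-valued extremum is e(T(295, 6)) = 36260, which is strictly less than the density bound 435125/12 since 6 ∤ 295 (the parts of T(295, 6) cannot all be equal).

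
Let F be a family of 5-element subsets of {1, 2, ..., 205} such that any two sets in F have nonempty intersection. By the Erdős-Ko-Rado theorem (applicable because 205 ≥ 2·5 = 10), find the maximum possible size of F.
max |F| = C(204, 4) = 70058751

The Erdős-Ko-Rado theorem states: for n ≥ 2k, an intersecting family of k-subsets of an n-element set has size at most C(n − 1, k − 1), with equality for 'star' families {A ⊆ [n] : |A| = k, i ∈ A} (fix an element i). For n = 205, k = 5: C(204, 4) = 70058751.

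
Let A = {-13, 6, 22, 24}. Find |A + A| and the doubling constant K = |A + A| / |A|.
K = |A + A| / |A| = 10/4 = 5/2

Enumerate A + A = {a + b : a, b ∈ A}. With |A| = 4, there are |A|^2 = 16 ordered sum pairs; collecting distinct values, A + A = {-26, -7, 9, 11, 12, 28, 30, 44, 46, 48}, so |A + A| = 10. Thus K = 10/4 = 5/2. For comparison, the minimum possible |A + A| over all 4-element sets is 2·4 − 1 = 7 (so min K = 7/4), attained only by arithmetic progressions.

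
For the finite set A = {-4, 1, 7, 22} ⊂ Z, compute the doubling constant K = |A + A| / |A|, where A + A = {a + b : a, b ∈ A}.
K = |A + A| / |A| = 10/4 = 5/2

Enumerate A + A = {a + b : a, b ∈ A}. With |A| = 4, there are |A|^2 = 16 ordered sum pairs; collecting distinct values, A + A = {-8, -3, 2, 3, 8, 14, 18, 23, 29, 44}, so |A + A| = 10. Thus K = 10/4 = 5/2. For comparison, the minimum possible |A + A| over all 4-element sets is 2·4 − 1 = 7 (so min K = 7/4), attained only by arithmetic progressions.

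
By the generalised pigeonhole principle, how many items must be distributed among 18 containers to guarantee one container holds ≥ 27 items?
n = (27 − 1)·18 + 1 = 469

By the generalised pigeonhole principle, to guarantee some box contains ≥ r objects we need more than (r − 1) · k objects total. Threshold: n = (r − 1) · k + 1. With r = 27 and k = 18: n = 26 · 18 + 1 = 468 + 1 = 469. For n = 468 = 26 · 18, we can put exactly 26 objects in every box, avoiding 27 in any single one — so 469 is tight.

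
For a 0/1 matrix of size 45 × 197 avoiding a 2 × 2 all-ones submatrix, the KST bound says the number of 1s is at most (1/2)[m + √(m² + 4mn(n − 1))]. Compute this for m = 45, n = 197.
z(45, 197; 2, 2) ≤ (1/2)[45 + √(45² + 4·45·197·196)] = (1/2)[45 + √6952185] = 1340.8498

Kővári–Sós–Turán: let r_1, ..., r_45 be the row sums and z = Σ r_i the total number of 1s. Each pair of columns can share at most one row with both entries 1 (else a 2×2 all-ones block appears), so Σ_i C(r_i, 2) ≤ C(197, 2) = 19306. By convexity Σ_i C(r_i, 2) ≥ 45·C(z/45, 2) = z(z − 45)/(2·45), giving z² − 45z − 45·197·196 ≤ 0 and hence z ≤ (1/2)[45 + √(2025 + 4·1737540)] = (1/2)[45 + √6952185] ≈ (1/2)(45 + 2636.6996) = 1340.8498.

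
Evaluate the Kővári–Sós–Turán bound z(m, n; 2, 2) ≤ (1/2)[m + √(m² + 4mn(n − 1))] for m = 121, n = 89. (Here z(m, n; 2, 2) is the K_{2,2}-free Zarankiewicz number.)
z(121, 89; 2, 2) ≤ (1/2)[121 + √(121² + 4·121·89·88)] = (1/2)[121 + √3805329] = 1035.8626

Kővári–Sós–Turán: let r_1, ..., r_121 be the row sums and z = Σ r_i the total number of 1s. Each pair of columns can share at most one row with both entries 1 (else a 2×2 all-ones block appears), so Σ_i C(r_i, 2) ≤ C(89, 2) = 3916. By convexity Σ_i C(r_i, 2) ≥ 121·C(z/121, 2) = z(z − 121)/(2·121), giving z² − 121z − 121·89·88 ≤ 0 and hence z ≤ (1/2)[121 + √(14641 + 4·947672)] = (1/2)[121 + √3805329] ≈ (1/2)(121 + 1950.7252) = 1035.8626.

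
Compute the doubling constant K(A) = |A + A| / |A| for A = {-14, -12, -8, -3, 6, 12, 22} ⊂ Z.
K = |A + A| / |A| = 26/7

Enumerate A + A = {a + b : a, b ∈ A}. With |A| = 7, there are |A|^2 = 49 ordered sum pairs; collecting distinct values, A + A = {-28, -26, -24, -22, -20, -17, -16, -15, -11, -8, -6, -2, 0, 3, 4, 8, 9, 10, 12, 14, 18, 19, 24, 28, 34, 44}, so |A + A| = 26. Thus K = 26/7. For comparison, the minimum possible |A + A| over all 7-element sets is 2·7 − 1 = 13 (so min K = 13/7), attained only by arithmetic progressions.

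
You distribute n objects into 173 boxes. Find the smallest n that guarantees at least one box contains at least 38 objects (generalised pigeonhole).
n = (38 − 1)·173 + 1 = 6402

By the generalised pigeonhole principle, to guarantee some box contains ≥ r objects we need more than (r − 1) · k objects total. Threshold: n = (r − 1) · k + 1. With r = 38 and k = 173: n = 37 · 173 + 1 = 6401 + 1 = 6402. For n = 6401 = 37 · 173, we can put exactly 37 objects in every box, avoiding 38 in any single one — so 6402 is tight.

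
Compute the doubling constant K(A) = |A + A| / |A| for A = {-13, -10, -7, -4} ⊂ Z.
K = |A + A| / |A| = 7/4

Enumerate A + A = {a + b : a, b ∈ A}. With |A| = 4, there are |A|^2 = 16 ordered sum pairs; collecting distinct values, A + A = {-26, -23, -20, -17, -14, -11, -8}, so |A + A| = 7. Thus K = 7/4. Here |A + A| = 2|A| − 1 = 7, the minimum possible — so K = 7/4 is minimal, which holds iff A is an arithmetic progression.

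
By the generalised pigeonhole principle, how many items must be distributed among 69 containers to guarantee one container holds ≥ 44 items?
n = (44 − 1)·69 + 1 = 2968

By the generalised pigeonhole principle, to guarantee some box contains ≥ r objects we need more than (r − 1) · k objects total. Threshold: n = (r − 1) · k + 1. With r = 44 and k = 69: n = 43 · 69 + 1 = 2967 + 1 = 2968. For n = 2967 = 43 · 69, we can put exactly 43 objects in every box, avoiding 44 in any single one — so 2968 is tight.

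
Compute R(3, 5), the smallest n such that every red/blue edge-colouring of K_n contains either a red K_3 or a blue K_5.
R(3, 5) = 14

Lower bound: an explicit 2-colouring of K_{13} (typically a Paley-type or other structured construction) avoids a red K_3 and a blue K_5, showing R(3, 5) > 13.
Upper bound: the Erdős–Szekeres recurrence R(r, t') ≤ R(r−1, t') + R(r, t'−1) yields R(3, 5) ≤ 14.
Hence R(3, 5) = 14.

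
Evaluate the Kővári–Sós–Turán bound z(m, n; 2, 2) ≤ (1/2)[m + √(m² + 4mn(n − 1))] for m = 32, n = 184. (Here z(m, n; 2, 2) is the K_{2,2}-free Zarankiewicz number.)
z(32, 184; 2, 2) ≤ (1/2)[32 + √(32² + 4·32·184·183)] = (1/2)[32 + √4311040] = 1054.1522

Kővári–Sós–Turán: let r_1, ..., r_32 be the row sums and z = Σ r_i the total number of 1s. Each pair of columns can share at most one row with both entries 1 (else a 2×2 all-ones block appears), so Σ_i C(r_i, 2) ≤ C(184, 2) = 16836. By convexity Σ_i C(r_i, 2) ≥ 32·C(z/32, 2) = z(z − 32)/(2·32), giving z² − 32z − 32·184·183 ≤ 0 and hence z ≤ (1/2)[32 + √(1024 + 4·1077504)] = (1/2)[32 + √4311040] ≈ (1/2)(32 + 2076.3044) = 1054.1522.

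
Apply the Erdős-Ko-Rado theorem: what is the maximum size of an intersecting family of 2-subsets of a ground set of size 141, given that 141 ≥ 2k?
max |F| = C(140, 1) = 140

The Erdős-Ko-Rado theorem states: for n ≥ 2k, an intersecting family of k-subsets of an n-element set has size at most C(n − 1, k − 1), with equality for 'star' families {A ⊆ [n] : |A| = k, i ∈ A} (fix an element i). For n = 141, k = 2: C(140, 1) = 140.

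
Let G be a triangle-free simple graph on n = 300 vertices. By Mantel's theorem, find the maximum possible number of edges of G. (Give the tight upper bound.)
ex(300, K_3) = ⌊300^2/4⌋ = 22500

Mantel (1907): a triangle-free graph on n vertices has at most ⌊n^2/4⌋ edges, with equality for the complete bipartite graph K_{⌊n/2⌋, ⌈n/2⌉}. For n = 300: ⌊300^2/4⌋ = ⌊90000/4⌋ = 22500. The extremal graph is K_{150, 150}, which has 150·150 = 22500 edges.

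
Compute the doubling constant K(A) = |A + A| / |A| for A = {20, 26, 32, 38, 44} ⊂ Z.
K = |A + A| / |A| = 9/5

Enumerate A + A = {a + b : a, b ∈ A}. With |A| = 5, there are |A|^2 = 25 ordered sum pairs; collecting distinct values, A + A = {40, 46, 52, 58, 64, 70, 76, 82, 88}, so |A + A| = 9. Thus K = 9/5. Here |A + A| = 2|A| − 1 = 9, the minimum possible — so K = 9/5 is minimal, which holds iff A is an arithmetic progression.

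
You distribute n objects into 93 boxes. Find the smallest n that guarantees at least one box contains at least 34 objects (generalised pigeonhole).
n = (34 − 1)·93 + 1 = 3070

By the generalised pigeonhole principle, to guarantee some box contains ≥ r objects we need more than (r − 1) · k objects total. Threshold: n = (r − 1) · k + 1. With r = 34 and k = 93: n = 33 · 93 + 1 = 3069 + 1 = 3070. For n = 3069 = 33 · 93, we can put exactly 33 objects in every box, avoiding 34 in any single one — so 3070 is tight.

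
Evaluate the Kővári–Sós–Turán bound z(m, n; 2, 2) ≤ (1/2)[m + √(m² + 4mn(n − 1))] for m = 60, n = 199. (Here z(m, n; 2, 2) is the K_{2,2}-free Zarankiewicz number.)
z(60, 199; 2, 2) ≤ (1/2)[60 + √(60² + 4·60·199·198)] = (1/2)[60 + √9460080] = 1567.8622

Kővári–Sós–Turán: let r_1, ..., r_60 be the row sums and z = Σ r_i the total number of 1s. Each pair of columns can share at most one row with both entries 1 (else a 2×2 all-ones block appears), so Σ_i C(r_i, 2) ≤ C(199, 2) = 19701. By convexity Σ_i C(r_i, 2) ≥ 60·C(z/60, 2) = z(z − 60)/(2·60), giving z² − 60z − 60·199·198 ≤ 0 and hence z ≤ (1/2)[60 + √(3600 + 4·2364120)] = (1/2)[60 + √9460080] ≈ (1/2)(60 + 3075.7243) = 1567.8622.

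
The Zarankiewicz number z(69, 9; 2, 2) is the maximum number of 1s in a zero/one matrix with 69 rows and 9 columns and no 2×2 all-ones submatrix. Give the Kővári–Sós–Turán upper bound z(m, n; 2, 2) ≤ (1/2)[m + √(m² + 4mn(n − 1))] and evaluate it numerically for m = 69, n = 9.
z(69, 9; 2, 2) ≤ (1/2)[69 + √(69² + 4·69·9·8)] = (1/2)[69 + √24633] = 112.9745

Kővári–Sós–Turán: let r_1, ..., r_69 be the row sums and z = Σ r_i the total number of 1s. Each pair of columns can share at most one row with both entries 1 (else a 2×2 all-ones block appears), so Σ_i C(r_i, 2) ≤ C(9, 2) = 36. By convexity Σ_i C(r_i, 2) ≥ 69·C(z/69, 2) = z(z − 69)/(2·69), giving z² − 69z − 69·9·8 ≤ 0 and hence z ≤ (1/2)[69 + √(4761 + 4·4968)] = (1/2)[69 + √24633] ≈ (1/2)(69 + 156.949) = 112.9745.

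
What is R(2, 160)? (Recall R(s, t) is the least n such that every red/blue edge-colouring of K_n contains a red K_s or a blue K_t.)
R(2, 160) = 160

R(2, k) = k for all k ≥ 2: in a 2-colouring of K_k, either some edge is red (a red K_2) or all edges are blue (a blue K_k). And K_{159} coloured all-blue has no blue K_160, so R(2, 160) > 159. Hence R(2, 160) = 160.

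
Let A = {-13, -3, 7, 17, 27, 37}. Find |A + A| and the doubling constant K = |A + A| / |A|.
K = |A + A| / |A| = 11/6

Enumerate A + A = {a + b : a, b ∈ A}. With |A| = 6, there are |A|^2 = 36 ordered sum pairs; collecting distinct values, A + A = {-26, -16, -6, 4, 14, 24, 34, 44, 54, 64, 74}, so |A + A| = 11. Thus K = 11/6. Here |A + A| = 2|A| − 1 = 11, the minimum possible — so K = 11/6 is minimal, which holds iff A is an arithmetic progression.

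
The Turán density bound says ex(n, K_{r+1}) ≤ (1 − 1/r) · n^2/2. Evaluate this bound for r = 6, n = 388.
Turán density bound = (5/6) · 388^2/2 = 188180/3 ≈ 62726.6667

Turán's theorem: ex(n, K_{r+1}) is achieved by the complete r-partite Turán graph T(n, r) with parts as balanced as possible, and is at most (1 − 1/r) · n^2/2. For r = 6, n = 388: the density bound is (5/6) · 150544/2 = 188180/3 ≈ 62726.6667. The integer-valued extremum is e(T(388, 6)) = 62726, which is strictly less than the density bound 188180/3 since 6 ∤ 388 (the parts of T(388, 6) cannot all be equal).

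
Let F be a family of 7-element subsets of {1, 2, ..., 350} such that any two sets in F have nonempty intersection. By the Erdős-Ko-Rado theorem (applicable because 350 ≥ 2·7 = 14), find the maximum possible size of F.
max |F| = C(349, 6) = 2403561758956

Erdős-Ko-Rado (1961): when n ≥ 2k, max |F| = C(n−1, k−1). The bound is attained by the star {A : i ∈ A} for any fixed i ∈ [n]. Here C(350−1, 7−1) = C(349, 6) = 2403561758956.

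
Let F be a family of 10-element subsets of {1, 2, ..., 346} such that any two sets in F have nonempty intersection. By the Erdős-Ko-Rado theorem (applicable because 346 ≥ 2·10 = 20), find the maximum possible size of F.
max |F| = C(345, 9) = 171756952692059735

The Erdős-Ko-Rado theorem states: for n ≥ 2k, an intersecting family of k-subsets of an n-element set has size at most C(n − 1, k − 1), with equality for 'star' families {A ⊆ [n] : |A| = k, i ∈ A} (fix an element i). For n = 346, k = 10: C(345, 9) = 171756952692059735.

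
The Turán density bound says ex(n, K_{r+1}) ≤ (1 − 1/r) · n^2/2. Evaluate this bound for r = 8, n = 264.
Turán density bound = (7/8) · 264^2/2 = 30492

Turán's theorem: ex(n, K_{r+1}) is achieved by the complete r-partite Turán graph T(n, r) with parts as balanced as possible, and is at most (1 − 1/r) · n^2/2. For r = 8, n = 264: the density bound is (7/8) · 69696/2 = 30492. Since 8 ∣ 264, the Turán graph T(264, 8) has parts of equal size 33, and its edge count e(T(264, 8)) = 30492 attains the density bound exactly.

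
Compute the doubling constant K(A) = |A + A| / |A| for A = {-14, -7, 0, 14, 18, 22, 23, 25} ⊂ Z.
K = |A + A| / |A| = 31/8

Enumerate A + A = {a + b : a, b ∈ A}. With |A| = 8, there are |A|^2 = 64 ordered sum pairs; collecting distinct values, A + A = {-28, -21, -14, -7, 0, 4, 7, 8, 9, 11, 14, 15, 16, 18, 22, 23, 25, 28, 32, 36, 37, 39, 40, 41, 43, 44, 45, 46, 47, 48, 50}, so |A + A| = 31. Thus K = 31/8. For comparison, the minimum possible |A + A| over all 8-element sets is 2·8 − 1 = 15 (so min K = 15/8), attained only by arithmetic progressions.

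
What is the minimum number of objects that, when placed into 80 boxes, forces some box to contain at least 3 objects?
n = (3 − 1)·80 + 1 = 161

By the generalised pigeonhole principle, to guarantee some box contains ≥ r objects we need more than (r − 1) · k objects total. Threshold: n = (r − 1) · k + 1. With r = 3 and k = 80: n = 2 · 80 + 1 = 160 + 1 = 161. For n = 160 = 2 · 80, we can put exactly 2 objects in every box, avoiding 3 in any single one — so 161 is tight.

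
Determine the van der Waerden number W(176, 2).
W(176, 2) = 176 + 1 = 177

A 2-term AP is any pair of integers, so a monochromatic 2-AP exists iff some colour is used at least twice. With 176 colours, the colouring i ↦ i on {1, ..., 176} uses each colour once, avoiding any monochromatic pair, so W(176, 2) > 176. For {1, ..., 177}, pigeonhole forces two integers of the same colour, which form a monochromatic 2-AP. Hence W(176, 2) = 177.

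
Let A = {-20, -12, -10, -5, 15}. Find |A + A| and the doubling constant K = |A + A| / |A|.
K = |A + A| / |A| = 15/5 = 3

Enumerate A + A = {a + b : a, b ∈ A}. With |A| = 5, there are |A|^2 = 25 ordered sum pairs; collecting distinct values, A + A = {-40, -32, -30, -25, -24, -22, -20, -17, -15, -10, -5, 3, 5, 10, 30}, so |A + A| = 15. Thus K = 15/5 = 3. For comparison, the minimum possible |A + A| over all 5-element sets is 2·5 − 1 = 9 (so min K = 9/5), attained only by arithmetic progressions.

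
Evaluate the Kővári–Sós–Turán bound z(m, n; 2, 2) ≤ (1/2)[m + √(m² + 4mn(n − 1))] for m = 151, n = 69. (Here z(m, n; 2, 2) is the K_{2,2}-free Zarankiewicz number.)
z(151, 69; 2, 2) ≤ (1/2)[151 + √(151² + 4·151·69·68)] = (1/2)[151 + √2856769] = 920.599

Kővári–Sós–Turán: let r_1, ..., r_151 be the row sums and z = Σ r_i the total number of 1s. Each pair of columns can share at most one row with both entries 1 (else a 2×2 all-ones block appears), so Σ_i C(r_i, 2) ≤ C(69, 2) = 2346. By convexity Σ_i C(r_i, 2) ≥ 151·C(z/151, 2) = z(z − 151)/(2·151), giving z² − 151z − 151·69·68 ≤ 0 and hence z ≤ (1/2)[151 + √(22801 + 4·708492)] = (1/2)[151 + √2856769] ≈ (1/2)(151 + 1690.1979) = 920.599.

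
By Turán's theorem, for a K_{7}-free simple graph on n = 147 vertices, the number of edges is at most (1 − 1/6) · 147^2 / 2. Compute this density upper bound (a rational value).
Turán density bound = (5/6) · 147^2/2 = 36015/4 ≈ 9003.75

Turán's theorem: ex(n, K_{r+1}) is achieved by the complete r-partite Turán graph T(n, r) with parts as balanced as possible, and is at most (1 − 1/r) · n^2/2. For r = 6, n = 147: the density bound is (5/6) · 21609/2 = 36015/4 ≈ 9003.75. The integer-valued extremum is e(T(147, 6)) = 9003, which is strictly less than the density bound 36015/4 since 6 ∤ 147 (the parts of T(147, 6) cannot all be equal).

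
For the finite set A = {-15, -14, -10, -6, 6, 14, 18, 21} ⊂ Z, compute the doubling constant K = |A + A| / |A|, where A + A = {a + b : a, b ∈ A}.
K = |A + A| / |A| = 31/8

Enumerate A + A = {a + b : a, b ∈ A}. With |A| = 8, there are |A|^2 = 64 ordered sum pairs; collecting distinct values, A + A = {-30, -29, -28, -25, -24, -21, -20, -16, -12, -9, -8, -4, -1, 0, 3, 4, 6, 7, 8, 11, 12, 15, 20, 24, 27, 28, 32, 35, 36, 39, 42}, so |A + A| = 31. Thus K = 31/8. For comparison, the minimum possible |A + A| over all 8-element sets is 2·8 − 1 = 15 (so min K = 15/8), attained only by arithmetic progressions.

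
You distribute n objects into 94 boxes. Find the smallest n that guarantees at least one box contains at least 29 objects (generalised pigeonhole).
n = (29 − 1)·94 + 1 = 2633

By the generalised pigeonhole principle, to guarantee some box contains ≥ r objects we need more than (r − 1) · k objects total. Threshold: n = (r − 1) · k + 1. With r = 29 and k = 94: n = 28 · 94 + 1 = 2632 + 1 = 2633. For n = 2632 = 28 · 94, we can put exactly 28 objects in every box, avoiding 29 in any single one — so 2633 is tight.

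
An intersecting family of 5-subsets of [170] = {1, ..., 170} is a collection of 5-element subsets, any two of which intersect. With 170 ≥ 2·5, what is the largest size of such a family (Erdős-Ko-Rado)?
max |F| = C(169, 4) = 32795126

The Erdős-Ko-Rado theorem states: for n ≥ 2k, an intersecting family of k-subsets of an n-element set has size at most C(n − 1, k − 1), with equality for 'star' families {A ⊆ [n] : |A| = k, i ∈ A} (fix an element i). For n = 170, k = 5: C(169, 4) = 32795126.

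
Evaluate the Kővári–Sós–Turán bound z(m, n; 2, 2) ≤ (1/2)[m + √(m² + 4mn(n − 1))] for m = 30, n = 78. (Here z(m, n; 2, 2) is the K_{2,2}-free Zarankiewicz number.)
z(30, 78; 2, 2) ≤ (1/2)[30 + √(30² + 4·30·78·77)] = (1/2)[30 + √721620] = 439.7411

Kővári–Sós–Turán: let r_1, ..., r_30 be the row sums and z = Σ r_i the total number of 1s. Each pair of columns can share at most one row with both entries 1 (else a 2×2 all-ones block appears), so Σ_i C(r_i, 2) ≤ C(78, 2) = 3003. By convexity Σ_i C(r_i, 2) ≥ 30·C(z/30, 2) = z(z − 30)/(2·30), giving z² − 30z − 30·78·77 ≤ 0 and hence z ≤ (1/2)[30 + √(900 + 4·180180)] = (1/2)[30 + √721620] ≈ (1/2)(30 + 849.4822) = 439.7411.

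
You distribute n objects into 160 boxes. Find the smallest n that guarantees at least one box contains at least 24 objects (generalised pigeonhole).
n = (24 − 1)·160 + 1 = 3681

By the generalised pigeonhole principle, to guarantee some box contains ≥ r objects we need more than (r − 1) · k objects total. Threshold: n = (r − 1) · k + 1. With r = 24 and k = 160: n = 23 · 160 + 1 = 3680 + 1 = 3681. For n = 3680 = 23 · 160, we can put exactly 23 objects in every box, avoiding 24 in any single one — so 3681 is tight.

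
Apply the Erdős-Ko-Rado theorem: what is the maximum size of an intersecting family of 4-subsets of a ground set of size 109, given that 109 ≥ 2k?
max |F| = C(108, 3) = 204156

The Erdős-Ko-Rado theorem states: for n ≥ 2k, an intersecting family of k-subsets of an n-element set has size at most C(n − 1, k − 1), with equality for 'star' families {A ⊆ [n] : |A| = k, i ∈ A} (fix an element i). For n = 109, k = 4: C(108, 3) = 204156.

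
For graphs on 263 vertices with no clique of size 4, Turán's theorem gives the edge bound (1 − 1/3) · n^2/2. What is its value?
Turán density bound = (2/3) · 263^2/2 = 69169/3 ≈ 23056.3333

Turán's theorem: ex(n, K_{r+1}) is achieved by the complete r-partite Turán graph T(n, r) with parts as balanced as possible, and is at most (1 − 1/r) · n^2/2. For r = 3, n = 263: the density bound is (2/3) · 69169/2 = 69169/3 ≈ 23056.3333. The integer-valued extremum is e(T(263, 3)) = 23056, which is strictly less than the density bound 69169/3 since 3 ∤ 263 (the parts of T(263, 3) cannot all be equal).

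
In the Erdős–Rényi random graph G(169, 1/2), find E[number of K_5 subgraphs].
E[# K_5] = C(169, 5) · (1/2)^C(5, 2) = 1082239158 / 2^10 = 541119579/512 ≈ 1056874.177734

For each 5-subset S of vertices (there are C(169, 5) = 1082239158 such S), let X_S = 1 if S induces a K_5 (all C(5, 2) = 10 edges present). Then P(X_S = 1) = (1/2)^10 = 1/1024. By linearity of expectation, E[# K_5] = C(169, 5) · (1/2)^10 = 1082239158 / 1024 = 541119579/512 ≈ 1056874.177734.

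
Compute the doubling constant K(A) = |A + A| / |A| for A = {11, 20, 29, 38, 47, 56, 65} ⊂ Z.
K = |A + A| / |A| = 13/7

Enumerate A + A = {a + b : a, b ∈ A}. With |A| = 7, there are |A|^2 = 49 ordered sum pairs; collecting distinct values, A + A = {22, 31, 40, 49, 58, 67, 76, 85, 94, 103, 112, 121, 130}, so |A + A| = 13. Thus K = 13/7. Here |A + A| = 2|A| − 1 = 13, the minimum possible — so K = 13/7 is minimal, which holds iff A is an arithmetic progression.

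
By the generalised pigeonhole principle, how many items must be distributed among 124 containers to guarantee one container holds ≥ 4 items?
n = (4 − 1)·124 + 1 = 373

By the generalised pigeonhole principle, to guarantee some box contains ≥ r objects we need more than (r − 1) · k objects total. Threshold: n = (r − 1) · k + 1. With r = 4 and k = 124: n = 3 · 124 + 1 = 372 + 1 = 373. For n = 372 = 3 · 124, we can put exactly 3 objects in every box, avoiding 4 in any single one — so 373 is tight.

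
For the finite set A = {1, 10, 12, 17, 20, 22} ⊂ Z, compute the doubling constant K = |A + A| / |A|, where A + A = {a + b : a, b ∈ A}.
K = |A + A| / |A| = 19/6

Enumerate A + A = {a + b : a, b ∈ A}. With |A| = 6, there are |A|^2 = 36 ordered sum pairs; collecting distinct values, A + A = {2, 11, 13, 18, 20, 21, 22, 23, 24, 27, 29, 30, 32, 34, 37, 39, 40, 42, 44}, so |A + A| = 19. Thus K = 19/6. For comparison, the minimum possible |A + A| over all 6-element sets is 2·6 − 1 = 11 (so min K = 11/6), attained only by arithmetic progressions.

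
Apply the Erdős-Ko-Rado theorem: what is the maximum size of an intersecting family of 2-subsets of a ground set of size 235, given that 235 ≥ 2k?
max |F| = C(234, 1) = 234

The Erdős-Ko-Rado theorem states: for n ≥ 2k, an intersecting family of k-subsets of an n-element set has size at most C(n − 1, k − 1), with equality for 'star' families {A ⊆ [n] : |A| = k, i ∈ A} (fix an element i). For n = 235, k = 2: C(234, 1) = 234.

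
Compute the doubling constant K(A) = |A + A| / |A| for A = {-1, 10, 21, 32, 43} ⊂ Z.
K = |A + A| / |A| = 9/5

Enumerate A + A = {a + b : a, b ∈ A}. With |A| = 5, there are |A|^2 = 25 ordered sum pairs; collecting distinct values, A + A = {-2, 9, 20, 31, 42, 53, 64, 75, 86}, so |A + A| = 9. Thus K = 9/5. Here |A + A| = 2|A| − 1 = 9, the minimum possible — so K = 9/5 is minimal, which holds iff A is an arithmetic progression.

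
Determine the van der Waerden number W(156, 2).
W(156, 2) = 156 + 1 = 157

A 2-term AP is any pair of integers, so a monochromatic 2-AP exists iff some colour is used at least twice. With 156 colours, the colouring i ↦ i on {1, ..., 156} uses each colour once, avoiding any monochromatic pair, so W(156, 2) > 156. For {1, ..., 157}, pigeonhole forces two integers of the same colour, which form a monochromatic 2-AP. Hence W(156, 2) = 157.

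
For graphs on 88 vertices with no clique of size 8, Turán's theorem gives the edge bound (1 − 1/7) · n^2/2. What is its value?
Turán density bound = (6/7) · 88^2/2 = 23232/7 ≈ 3318.8571

Turán's theorem: ex(n, K_{r+1}) is achieved by the complete r-partite Turán graph T(n, r) with parts as balanced as possible, and is at most (1 − 1/r) · n^2/2. For r = 7, n = 88: the density bound is (6/7) · 7744/2 = 23232/7 ≈ 3318.8571. The integer-valued extremum is e(T(88, 7)) = 3318, which is strictly less than the density bound 23232/7 since 7 ∤ 88 (the parts of T(88, 7) cannot all be equal).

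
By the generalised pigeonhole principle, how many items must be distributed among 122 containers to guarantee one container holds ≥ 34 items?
n = (34 − 1)·122 + 1 = 4027

By the generalised pigeonhole principle, to guarantee some box contains ≥ r objects we need more than (r − 1) · k objects total. Threshold: n = (r − 1) · k + 1. With r = 34 and k = 122: n = 33 · 122 + 1 = 4026 + 1 = 4027. For n = 4026 = 33 · 122, we can put exactly 33 objects in every box, avoiding 34 in any single one — so 4027 is tight.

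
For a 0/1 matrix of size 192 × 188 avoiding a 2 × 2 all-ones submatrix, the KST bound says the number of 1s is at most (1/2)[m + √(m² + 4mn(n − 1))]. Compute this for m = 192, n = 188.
z(192, 188; 2, 2) ≤ (1/2)[192 + √(192² + 4·192·188·187)] = (1/2)[192 + √27036672] = 2695.84

Kővári–Sós–Turán: let r_1, ..., r_192 be the row sums and z = Σ r_i the total number of 1s. Each pair of columns can share at most one row with both entries 1 (else a 2×2 all-ones block appears), so Σ_i C(r_i, 2) ≤ C(188, 2) = 17578. By convexity Σ_i C(r_i, 2) ≥ 192·C(z/192, 2) = z(z − 192)/(2·192), giving z² − 192z − 192·188·187 ≤ 0 and hence z ≤ (1/2)[192 + √(36864 + 4·6749952)] = (1/2)[192 + √27036672] ≈ (1/2)(192 + 5199.68) = 2695.84.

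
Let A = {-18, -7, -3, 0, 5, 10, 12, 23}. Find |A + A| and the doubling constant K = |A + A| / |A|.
K = |A + A| / |A| = 31/8

Enumerate A + A = {a + b : a, b ∈ A}. With |A| = 8, there are |A|^2 = 64 ordered sum pairs; collecting distinct values, A + A = {-36, -25, -21, -18, -14, -13, -10, -8, -7, -6, -3, -2, 0, 2, 3, 5, 7, 9, 10, 12, 15, 16, 17, 20, 22, 23, 24, 28, 33, 35, 46}, so |A + A| = 31. Thus K = 31/8. For comparison, the minimum possible |A + A| over all 8-element sets is 2·8 − 1 = 15 (so min K = 15/8), attained only by arithmetic progressions.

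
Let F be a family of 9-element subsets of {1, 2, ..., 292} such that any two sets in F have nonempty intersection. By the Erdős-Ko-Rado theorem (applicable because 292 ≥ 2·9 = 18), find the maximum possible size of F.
max |F| = C(291, 8) = 1157369208472620

The Erdős-Ko-Rado theorem states: for n ≥ 2k, an intersecting family of k-subsets of an n-element set has size at most C(n − 1, k − 1), with equality for 'star' families {A ⊆ [n] : |A| = k, i ∈ A} (fix an element i). For n = 292, k = 9: C(291, 8) = 1157369208472620.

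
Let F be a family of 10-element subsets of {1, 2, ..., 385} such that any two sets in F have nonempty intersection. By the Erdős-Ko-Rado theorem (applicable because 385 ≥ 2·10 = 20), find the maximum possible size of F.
max |F| = C(384, 9) = 455196700703112576

Erdős-Ko-Rado (1961): when n ≥ 2k, max |F| = C(n−1, k−1). The bound is attained by the star {A : i ∈ A} for any fixed i ∈ [n]. Here C(385−1, 10−1) = C(384, 9) = 455196700703112576.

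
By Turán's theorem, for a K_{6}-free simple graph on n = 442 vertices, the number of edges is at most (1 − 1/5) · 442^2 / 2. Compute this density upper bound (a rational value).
Turán density bound = (4/5) · 442^2/2 = 390728/5 ≈ 78145.6

Turán's theorem: ex(n, K_{r+1}) is achieved by the complete r-partite Turán graph T(n, r) with parts as balanced as possible, and is at most (1 − 1/r) · n^2/2. For r = 5, n = 442: the density bound is (4/5) · 195364/2 = 390728/5 ≈ 78145.6. The integer-valued extremum is e(T(442, 5)) = 78145, which is strictly less than the density bound 390728/5 since 5 ∤ 442 (the parts of T(442, 5) cannot all be equal).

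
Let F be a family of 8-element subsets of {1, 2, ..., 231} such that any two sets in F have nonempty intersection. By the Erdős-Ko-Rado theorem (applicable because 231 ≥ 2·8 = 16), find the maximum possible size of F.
max |F| = C(230, 7) = 6160734055200

Erdős-Ko-Rado (1961): when n ≥ 2k, max |F| = C(n−1, k−1). The bound is attained by the star {A : i ∈ A} for any fixed i ∈ [n]. Here C(231−1, 8−1) = C(230, 7) = 6160734055200.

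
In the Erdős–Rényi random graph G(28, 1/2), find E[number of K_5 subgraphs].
E[# K_5] = C(28, 5) · (1/2)^C(5, 2) = 98280 / 2^10 = 12285/128 = 95.9765625

For each 5-subset S of vertices (there are C(28, 5) = 98280 such S), let X_S = 1 if S induces a K_5 (all C(5, 2) = 10 edges present). Then P(X_S = 1) = (1/2)^10 = 1/1024. By linearity of expectation, E[# K_5] = C(28, 5) · (1/2)^10 = 98280 / 1024 = 12285/128 = 95.9765625.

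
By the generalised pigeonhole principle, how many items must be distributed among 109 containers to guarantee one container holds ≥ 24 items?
n = (24 − 1)·109 + 1 = 2508

By the generalised pigeonhole principle, to guarantee some box contains ≥ r objects we need more than (r − 1) · k objects total. Threshold: n = (r − 1) · k + 1. With r = 24 and k = 109: n = 23 · 109 + 1 = 2507 + 1 = 2508. For n = 2507 = 23 · 109, we can put exactly 23 objects in every box, avoiding 24 in any single one — so 2508 is tight.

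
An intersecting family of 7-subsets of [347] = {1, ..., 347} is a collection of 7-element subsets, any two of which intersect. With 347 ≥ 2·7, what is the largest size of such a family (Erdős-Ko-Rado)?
max |F| = C(346, 6) = 2281370098854

Erdős-Ko-Rado (1961): when n ≥ 2k, max |F| = C(n−1, k−1). The bound is attained by the star {A : i ∈ A} for any fixed i ∈ [n]. Here C(347−1, 7−1) = C(346, 6) = 2281370098854.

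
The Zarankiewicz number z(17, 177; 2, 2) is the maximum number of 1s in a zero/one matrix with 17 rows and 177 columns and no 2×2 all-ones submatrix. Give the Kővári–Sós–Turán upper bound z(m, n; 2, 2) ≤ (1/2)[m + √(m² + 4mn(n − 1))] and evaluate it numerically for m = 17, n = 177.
z(17, 177; 2, 2) ≤ (1/2)[17 + √(17² + 4·17·177·176)] = (1/2)[17 + √2118625] = 736.2749

Kővári–Sós–Turán: let r_1, ..., r_17 be the row sums and z = Σ r_i the total number of 1s. Each pair of columns can share at most one row with both entries 1 (else a 2×2 all-ones block appears), so Σ_i C(r_i, 2) ≤ C(177, 2) = 15576. By convexity Σ_i C(r_i, 2) ≥ 17·C(z/17, 2) = z(z − 17)/(2·17), giving z² − 17z − 17·177·176 ≤ 0 and hence z ≤ (1/2)[17 + √(289 + 4·529584)] = (1/2)[17 + √2118625] ≈ (1/2)(17 + 1455.5497) = 736.2749.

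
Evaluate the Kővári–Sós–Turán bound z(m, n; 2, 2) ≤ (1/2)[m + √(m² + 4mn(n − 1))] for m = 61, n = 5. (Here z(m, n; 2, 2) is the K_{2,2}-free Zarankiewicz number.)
z(61, 5; 2, 2) ≤ (1/2)[61 + √(61² + 4·61·5·4)] = (1/2)[61 + √8601] = 76.8708

Kővári–Sós–Turán: let r_1, ..., r_61 be the row sums and z = Σ r_i the total number of 1s. Each pair of columns can share at most one row with both entries 1 (else a 2×2 all-ones block appears), so Σ_i C(r_i, 2) ≤ C(5, 2) = 10. By convexity Σ_i C(r_i, 2) ≥ 61·C(z/61, 2) = z(z − 61)/(2·61), giving z² − 61z − 61·5·4 ≤ 0 and hence z ≤ (1/2)[61 + √(3721 + 4·1220)] = (1/2)[61 + √8601] ≈ (1/2)(61 + 92.7416) = 76.8708.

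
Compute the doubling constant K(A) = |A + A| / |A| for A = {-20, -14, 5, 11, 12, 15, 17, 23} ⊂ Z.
K = |A + A| / |A| = 30/8 = 15/4

Enumerate A + A = {a + b : a, b ∈ A}. With |A| = 8, there are |A|^2 = 64 ordered sum pairs; collecting distinct values, A + A = {-40, -34, -28, -15, -9, -8, -5, -3, -2, 1, 3, 9, 10, 16, 17, 20, 22, 23, 24, 26, 27, 28, 29, 30, 32, 34, 35, 38, 40, 46}, so |A + A| = 30. Thus K = 30/8 = 15/4. For comparison, the minimum possible |A + A| over all 8-element sets is 2·8 − 1 = 15 (so min K = 15/8), attained only by arithmetic progressions.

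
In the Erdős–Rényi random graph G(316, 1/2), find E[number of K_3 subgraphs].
E[# K_3] = C(316, 3) · (1/2)^C(3, 2) = 5209260 / 2^3 = 1302315/2 = 651157.5

For each 3-subset S of vertices (there are C(316, 3) = 5209260 such S), let X_S = 1 if S induces a K_3 (all C(3, 2) = 3 edges present). Then P(X_S = 1) = (1/2)^3 = 1/8. By linearity of expectation, E[# K_3] = C(316, 3) · (1/2)^3 = 5209260 / 8 = 1302315/2 = 651157.5.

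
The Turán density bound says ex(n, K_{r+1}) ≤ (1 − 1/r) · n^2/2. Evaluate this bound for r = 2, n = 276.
Turán density bound = (1/2) · 276^2/2 = 19044

Turán's theorem: ex(n, K_{r+1}) is achieved by the complete r-partite Turán graph T(n, r) with parts as balanced as possible, and is at most (1 − 1/r) · n^2/2. For r = 2, n = 276: the density bound is (1/2) · 76176/2 = 19044. Since 2 ∣ 276, the Turán graph T(276, 2) has parts of equal size 138, and its edge count e(T(276, 2)) = 19044 attains the density bound exactly.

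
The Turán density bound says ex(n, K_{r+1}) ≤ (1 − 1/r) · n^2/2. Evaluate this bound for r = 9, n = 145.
Turán density bound = (8/9) · 145^2/2 = 84100/9 ≈ 9344.4444

Turán's theorem: ex(n, K_{r+1}) is achieved by the complete r-partite Turán graph T(n, r) with parts as balanced as possible, and is at most (1 − 1/r) · n^2/2. For r = 9, n = 145: the density bound is (8/9) · 21025/2 = 84100/9 ≈ 9344.4444. The integer-valued extremum is e(T(145, 9)) = 9344, which is strictly less than the density bound 84100/9 since 9 ∤ 145 (the parts of T(145, 9) cannot all be equal).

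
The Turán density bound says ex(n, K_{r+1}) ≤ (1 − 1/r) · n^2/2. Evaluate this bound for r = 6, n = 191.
Turán density bound = (5/6) · 191^2/2 = 182405/12 ≈ 15200.4167

Turán's theorem: ex(n, K_{r+1}) is achieved by the complete r-partite Turán graph T(n, r) with parts as balanced as possible, and is at most (1 − 1/r) · n^2/2. For r = 6, n = 191: the density bound is (5/6) · 36481/2 = 182405/12 ≈ 15200.4167. The integer-valued extremum is e(T(191, 6)) = 15200, which is strictly less than the density bound 182405/12 since 6 ∤ 191 (the parts of T(191, 6) cannot all be equal).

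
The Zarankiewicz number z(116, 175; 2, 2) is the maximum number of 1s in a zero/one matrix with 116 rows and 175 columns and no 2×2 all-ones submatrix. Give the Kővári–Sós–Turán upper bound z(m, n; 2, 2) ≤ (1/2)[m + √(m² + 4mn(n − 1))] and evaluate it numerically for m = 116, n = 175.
z(116, 175; 2, 2) ≤ (1/2)[116 + √(116² + 4·116·175·174)] = (1/2)[116 + √14142256] = 1938.3095

Kővári–Sós–Turán: let r_1, ..., r_116 be the row sums and z = Σ r_i the total number of 1s. Each pair of columns can share at most one row with both entries 1 (else a 2×2 all-ones block appears), so Σ_i C(r_i, 2) ≤ C(175, 2) = 15225. By convexity Σ_i C(r_i, 2) ≥ 116·C(z/116, 2) = z(z − 116)/(2·116), giving z² − 116z − 116·175·174 ≤ 0 and hence z ≤ (1/2)[116 + √(13456 + 4·3532200)] = (1/2)[116 + √14142256] ≈ (1/2)(116 + 3760.6191) = 1938.3095.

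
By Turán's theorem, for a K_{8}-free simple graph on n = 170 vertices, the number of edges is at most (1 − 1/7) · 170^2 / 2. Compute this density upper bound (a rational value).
Turán density bound = (6/7) · 170^2/2 = 86700/7 ≈ 12385.7143

Turán's theorem: ex(n, K_{r+1}) is achieved by the complete r-partite Turán graph T(n, r) with parts as balanced as possible, and is at most (1 − 1/r) · n^2/2. For r = 7, n = 170: the density bound is (6/7) · 28900/2 = 86700/7 ≈ 12385.7143. The integer-valued extremum is e(T(170, 7)) = 12385, which is strictly less than the density bound 86700/7 since 7 ∤ 170 (the parts of T(170, 7) cannot all be equal).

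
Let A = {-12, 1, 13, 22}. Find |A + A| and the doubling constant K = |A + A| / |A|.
K = |A + A| / |A| = 10/4 = 5/2

Enumerate A + A = {a + b : a, b ∈ A}. With |A| = 4, there are |A|^2 = 16 ordered sum pairs; collecting distinct values, A + A = {-24, -11, 1, 2, 10, 14, 23, 26, 35, 44}, so |A + A| = 10. Thus K = 10/4 = 5/2. For comparison, the minimum possible |A + A| over all 4-element sets is 2·4 − 1 = 7 (so min K = 7/4), attained only by arithmetic progressions.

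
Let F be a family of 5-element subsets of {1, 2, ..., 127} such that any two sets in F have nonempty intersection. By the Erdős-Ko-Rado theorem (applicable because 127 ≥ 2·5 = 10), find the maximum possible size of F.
max |F| = C(126, 4) = 10009125

Erdős-Ko-Rado (1961): when n ≥ 2k, max |F| = C(n−1, k−1). The bound is attained by the star {A : i ∈ A} for any fixed i ∈ [n]. Here C(127−1, 5−1) = C(126, 4) = 10009125.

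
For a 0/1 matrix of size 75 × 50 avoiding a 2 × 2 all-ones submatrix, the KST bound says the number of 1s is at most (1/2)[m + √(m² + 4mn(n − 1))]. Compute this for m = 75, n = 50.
z(75, 50; 2, 2) ≤ (1/2)[75 + √(75² + 4·75·50·49)] = (1/2)[75 + √740625] = 467.7979

Kővári–Sós–Turán: let r_1, ..., r_75 be the row sums and z = Σ r_i the total number of 1s. Each pair of columns can share at most one row with both entries 1 (else a 2×2 all-ones block appears), so Σ_i C(r_i, 2) ≤ C(50, 2) = 1225. By convexity Σ_i C(r_i, 2) ≥ 75·C(z/75, 2) = z(z − 75)/(2·75), giving z² − 75z − 75·50·49 ≤ 0 and hence z ≤ (1/2)[75 + √(5625 + 4·183750)] = (1/2)[75 + √740625] ≈ (1/2)(75 + 860.5957) = 467.7979.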